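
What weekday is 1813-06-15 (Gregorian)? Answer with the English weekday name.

Tuesday

Since JDN mod 7 = 1 (0 = Monday), the day is Tuesday.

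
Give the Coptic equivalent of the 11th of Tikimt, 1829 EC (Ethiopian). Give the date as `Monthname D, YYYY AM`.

Paopi 11, 1553 AM

Julian Day Number of the source date = 2391938.
Converting JDN 2391938 to the Coptic calendar gives 11 Paopi 1553 AM.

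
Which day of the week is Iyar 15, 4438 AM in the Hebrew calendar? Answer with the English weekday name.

Equivalently 16 May 678 Gregorian, JDN 1968830.
JDN 1968830 mod 7 = 3, and JDN 0 was a Monday, so this is a Thursday.

Thursday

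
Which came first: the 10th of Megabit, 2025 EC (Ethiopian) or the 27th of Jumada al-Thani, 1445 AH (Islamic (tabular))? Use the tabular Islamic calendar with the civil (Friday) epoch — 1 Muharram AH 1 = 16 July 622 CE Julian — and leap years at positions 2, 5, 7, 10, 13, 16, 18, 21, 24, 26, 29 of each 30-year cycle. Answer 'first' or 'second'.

First date → JDN 2463676; second date → JDN 2460319.
JDN 2460319 < JDN 2463676, so the second date is earlier.

second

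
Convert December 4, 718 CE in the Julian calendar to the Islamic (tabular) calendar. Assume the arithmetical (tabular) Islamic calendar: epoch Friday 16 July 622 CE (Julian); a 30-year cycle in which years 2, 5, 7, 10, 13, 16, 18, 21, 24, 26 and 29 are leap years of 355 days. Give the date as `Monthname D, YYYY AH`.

Jumada al-Awwal 6, 100 AH

Both dates share Julian Day Number 1983645; in the tabular Islamic calendar that is 6 Jumada al-Awwal 100 AH.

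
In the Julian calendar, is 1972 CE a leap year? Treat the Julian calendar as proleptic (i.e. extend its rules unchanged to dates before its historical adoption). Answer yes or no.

1972 mod 4 = 0, so it is a leap year in the Julian calendar.

yes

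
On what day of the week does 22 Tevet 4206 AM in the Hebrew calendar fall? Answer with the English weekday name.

In the proleptic Gregorian calendar this is 7 January 446 (JDN 1883965).
Since JDN mod 7 = 6 (0 = Monday), the day is Sunday.

Sunday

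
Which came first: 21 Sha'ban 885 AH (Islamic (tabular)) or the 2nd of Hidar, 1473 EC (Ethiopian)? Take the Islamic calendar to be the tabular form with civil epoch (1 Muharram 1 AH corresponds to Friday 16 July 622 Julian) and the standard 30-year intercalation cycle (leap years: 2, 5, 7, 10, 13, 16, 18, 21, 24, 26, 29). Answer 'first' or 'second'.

first

The two dates have Julian Day Numbers 2261927 and 2261930 respectively.
Since 2261927 < 2261930, the first date comes first.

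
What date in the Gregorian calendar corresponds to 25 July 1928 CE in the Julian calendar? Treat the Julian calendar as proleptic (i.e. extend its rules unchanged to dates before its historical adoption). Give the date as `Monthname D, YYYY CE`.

August 7, 1928 CE

At this point the Julian calendar is 13 days behind the Gregorian.
25 July 1928 Julian + 13 days → 7 August 1928 Gregorian.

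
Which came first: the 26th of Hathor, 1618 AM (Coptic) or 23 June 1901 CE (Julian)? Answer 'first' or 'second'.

second

The two dates have Julian Day Numbers 2415724 and 2415572 respectively.
Since 2415572 < 2415724, the second date comes first.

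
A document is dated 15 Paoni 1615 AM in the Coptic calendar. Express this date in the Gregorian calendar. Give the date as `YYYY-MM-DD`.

Both dates share Julian Day Number 2414827; in the Gregorian calendar that is 21 June 1899 CE.

1899-06-21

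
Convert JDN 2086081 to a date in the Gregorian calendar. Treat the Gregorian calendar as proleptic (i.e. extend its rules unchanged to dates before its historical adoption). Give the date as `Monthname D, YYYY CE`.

Counting from JDN 2299161 = 15 Oct 1582 gives an offset of -213080 days.

May 24, 999 CE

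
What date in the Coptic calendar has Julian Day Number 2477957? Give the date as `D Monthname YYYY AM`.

16 Parmouti 1788 AM

The Gregorian equivalent of JDN 2477957 is 24 April 2072.
In the Coptic calendar that day is 16 Parmouti 1788 AM.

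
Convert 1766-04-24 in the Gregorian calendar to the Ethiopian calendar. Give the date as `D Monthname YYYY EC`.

18 Miyazya 1758 EC

Julian Day Number of the source date = 2366192.
Converting JDN 2366192 to the Ethiopian calendar gives 18 Miyazya 1758 EC.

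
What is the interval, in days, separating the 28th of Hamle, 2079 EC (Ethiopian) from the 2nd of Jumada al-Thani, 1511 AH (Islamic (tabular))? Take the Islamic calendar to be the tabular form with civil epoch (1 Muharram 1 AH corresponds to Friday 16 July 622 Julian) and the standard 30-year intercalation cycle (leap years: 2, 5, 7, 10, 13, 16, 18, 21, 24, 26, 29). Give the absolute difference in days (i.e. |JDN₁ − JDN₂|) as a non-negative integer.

JDN of the first date = 2483537.
JDN of the second date = 2483683.
|2483683 − 2483537| = 146.

146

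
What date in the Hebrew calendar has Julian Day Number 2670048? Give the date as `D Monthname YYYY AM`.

1 Nisan 6358 AM

The Gregorian equivalent of JDN 2670048 is 29 March 2598.
In the Hebrew calendar that day is 1 Nisan 6358 AM.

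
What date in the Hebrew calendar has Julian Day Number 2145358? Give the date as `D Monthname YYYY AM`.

9 Elul 4921 AM

The proleptic Gregorian equivalent of JDN 2145358 is 9 September 1161.
In the Hebrew calendar that day is 9 Elul 4921 AM.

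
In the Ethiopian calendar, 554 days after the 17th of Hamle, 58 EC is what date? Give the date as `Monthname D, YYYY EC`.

Tir 20, 60 EC

The starting date is JDN 1745356; 1745356 + 554 = 1745910.
JDN 1745910 corresponds to Tir 20, 60 EC.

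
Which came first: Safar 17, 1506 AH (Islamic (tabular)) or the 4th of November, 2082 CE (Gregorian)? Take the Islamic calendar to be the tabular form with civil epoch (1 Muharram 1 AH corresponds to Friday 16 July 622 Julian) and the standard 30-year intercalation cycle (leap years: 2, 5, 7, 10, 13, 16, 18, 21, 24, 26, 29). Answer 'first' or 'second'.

The two dates have Julian Day Numbers 2481808 and 2481803 respectively.
Since 2481803 < 2481808, the second date comes first.

second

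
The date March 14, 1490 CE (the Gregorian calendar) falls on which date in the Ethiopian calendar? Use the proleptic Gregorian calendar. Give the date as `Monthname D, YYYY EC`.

Megabit 9, 1482 EC

Both dates share Julian Day Number 2265344; in the Ethiopian calendar that is 9 Megabit 1482 EC.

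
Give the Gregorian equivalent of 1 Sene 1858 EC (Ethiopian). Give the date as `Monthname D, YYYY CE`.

June 7, 1866 CE

Julian Day Number of the source date = 2402760.
Converting JDN 2402760 to the Gregorian calendar gives 7 June 1866 CE.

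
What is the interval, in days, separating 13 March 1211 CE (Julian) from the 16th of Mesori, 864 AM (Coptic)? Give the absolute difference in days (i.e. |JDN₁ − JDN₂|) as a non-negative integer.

JDN of the first date = 2163447.
JDN of the second date = 2140586.
|2140586 − 2163447| = 22861.

22861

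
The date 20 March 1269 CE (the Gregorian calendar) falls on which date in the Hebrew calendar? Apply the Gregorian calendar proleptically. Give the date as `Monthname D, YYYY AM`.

Both dates share Julian Day Number 2184632; in the Hebrew calendar that is 9 Nisan 5029 AM.

Nisan 9, 5029 AM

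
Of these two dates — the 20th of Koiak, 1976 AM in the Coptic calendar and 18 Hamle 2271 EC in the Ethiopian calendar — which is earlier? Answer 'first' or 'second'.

Converting both to JDN: 2546508 vs 2553655; the smaller is the first.

first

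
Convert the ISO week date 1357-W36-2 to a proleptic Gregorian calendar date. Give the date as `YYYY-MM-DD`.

ISO week 1 of 1357 is the week containing the first Thursday of 1357.
Week 36, day 2 (Tuesday) lands on 1357-09-06.

1357-09-06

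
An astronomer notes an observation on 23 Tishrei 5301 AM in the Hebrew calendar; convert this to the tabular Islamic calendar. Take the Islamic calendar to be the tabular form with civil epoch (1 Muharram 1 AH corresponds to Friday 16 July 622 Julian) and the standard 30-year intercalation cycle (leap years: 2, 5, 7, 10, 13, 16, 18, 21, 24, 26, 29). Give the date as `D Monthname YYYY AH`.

Julian Day Number of the source date = 2283810.
Converting JDN 2283810 to the tabular Islamic calendar gives 22 Jumada al-Awwal 947 AH.

22 Jumada al-Awwal 947 AH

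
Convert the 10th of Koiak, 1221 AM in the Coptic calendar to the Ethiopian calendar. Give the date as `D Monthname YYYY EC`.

10 Tahsas 1497 EC

Julian Day Number of the source date = 2270734.
Converting JDN 2270734 to the Ethiopian calendar gives 10 Tahsas 1497 EC.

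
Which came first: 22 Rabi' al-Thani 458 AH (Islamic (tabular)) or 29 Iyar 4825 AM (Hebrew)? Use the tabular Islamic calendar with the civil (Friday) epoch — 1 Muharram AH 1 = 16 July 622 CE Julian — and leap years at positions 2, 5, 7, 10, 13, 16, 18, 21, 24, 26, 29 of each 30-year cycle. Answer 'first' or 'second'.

First date → JDN 2110496; second date → JDN 2110176.
JDN 2110176 < JDN 2110496, so the second date is earlier.

second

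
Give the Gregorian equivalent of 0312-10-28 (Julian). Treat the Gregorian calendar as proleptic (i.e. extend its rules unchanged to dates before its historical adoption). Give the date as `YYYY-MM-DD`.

For dates in this range the Gregorian date is 1 day ahead of the Julian.
28 October 312 Julian + 1 day → 29 October 312 Gregorian.

0312-10-29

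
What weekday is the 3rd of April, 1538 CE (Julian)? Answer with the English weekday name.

Wednesday

This is JDN 2282905 (13 April 1538 Gregorian).
JDN 2282905 mod 7 = 2, and JDN 0 was a Monday, so this is a Wednesday.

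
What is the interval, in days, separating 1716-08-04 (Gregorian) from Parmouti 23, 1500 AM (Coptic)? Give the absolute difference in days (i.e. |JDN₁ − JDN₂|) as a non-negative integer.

JDN of the first date = 2348032.
JDN of the second date = 2372772.
|2372772 − 2348032| = 24740.

24740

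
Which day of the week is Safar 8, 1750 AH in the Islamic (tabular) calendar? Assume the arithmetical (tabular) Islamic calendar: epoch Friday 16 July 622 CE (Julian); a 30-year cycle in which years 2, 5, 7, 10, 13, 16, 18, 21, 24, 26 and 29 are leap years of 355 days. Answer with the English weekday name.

Sunday

In the Gregorian calendar this is 27 July 2319 (JDN 2568264).
JDN 2568264 mod 7 = 6, and JDN 0 was a Monday, so this is a Sunday.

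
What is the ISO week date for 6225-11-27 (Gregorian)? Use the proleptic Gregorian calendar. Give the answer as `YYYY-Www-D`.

The weekday is Sunday (ISO weekday 7).
That Sunday belongs to ISO week 47 of ISO year 6225.

6225-W47-7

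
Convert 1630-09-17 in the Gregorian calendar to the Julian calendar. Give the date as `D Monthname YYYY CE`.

7 September 1630 CE

The Julian–Gregorian offset here is 10 days (Julian trailing).
17 September 1630 Gregorian − 10 days → 7 September 1630 Julian.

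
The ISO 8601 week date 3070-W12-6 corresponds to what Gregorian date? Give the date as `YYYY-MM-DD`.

3070-03-26

ISO week 1 of 3070 is the week containing the first Thursday of 3070.
Week 12, day 6 (Saturday) lands on 3070-03-26.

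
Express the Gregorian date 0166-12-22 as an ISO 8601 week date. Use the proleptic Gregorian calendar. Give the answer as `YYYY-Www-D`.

The weekday is Monday (ISO weekday 1).
That Monday belongs to ISO week 52 of ISO year 166.

0166-W52-1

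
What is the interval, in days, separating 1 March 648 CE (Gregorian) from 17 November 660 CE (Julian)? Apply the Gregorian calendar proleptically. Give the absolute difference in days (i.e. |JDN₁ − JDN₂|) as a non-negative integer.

JDN of the first date = 1957797.
JDN of the second date = 1962444.
|1962444 − 1957797| = 4647.

4647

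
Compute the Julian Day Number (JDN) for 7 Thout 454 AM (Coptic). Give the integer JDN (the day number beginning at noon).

Equivalently 8 September 737 (proleptic Gregorian).
JDN 2299161 is 15 October 1582 CE (Gregorian); the target day is −308667 days from there, so JDN = 1990494.

1990494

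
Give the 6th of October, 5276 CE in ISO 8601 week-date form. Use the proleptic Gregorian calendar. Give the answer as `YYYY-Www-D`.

The weekday is Tuesday (ISO weekday 2).
That Tuesday belongs to ISO week 41 of ISO year 5276.

5276-W41-2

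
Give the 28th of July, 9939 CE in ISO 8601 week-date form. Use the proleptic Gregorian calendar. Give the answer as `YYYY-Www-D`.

The weekday is Friday (ISO weekday 5).
That Friday belongs to ISO week 30 of ISO year 9939.

9939-W30-5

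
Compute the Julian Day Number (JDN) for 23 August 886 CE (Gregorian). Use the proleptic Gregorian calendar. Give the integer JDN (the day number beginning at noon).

2044900

JDN 2451545 is 1 January 2000 CE (Gregorian); the target day is −406645 days from there, so JDN = 2044900.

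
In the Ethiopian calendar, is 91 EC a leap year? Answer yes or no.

91 mod 4 = 3; in the Ethiopian calendar a year is leap when year mod 4 = 3, so it is a leap year.

yes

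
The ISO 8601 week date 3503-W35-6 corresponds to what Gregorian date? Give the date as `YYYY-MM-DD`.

ISO week 1 of 3503 is the week containing the first Thursday of 3503.
Week 35, day 6 (Saturday) lands on 3503-08-29.

3503-08-29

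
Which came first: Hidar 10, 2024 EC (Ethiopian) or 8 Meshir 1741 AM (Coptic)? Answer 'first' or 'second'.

The two dates have Julian Day Numbers 2463191 and 2460722 respectively.
Since 2460722 < 2463191, the second date comes first.

second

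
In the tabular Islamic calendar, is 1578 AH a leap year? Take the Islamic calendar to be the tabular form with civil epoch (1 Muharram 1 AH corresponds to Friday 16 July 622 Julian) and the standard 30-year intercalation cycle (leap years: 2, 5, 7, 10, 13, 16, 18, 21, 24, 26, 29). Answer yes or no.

yes

Year 1578 AH is year 18 of its 30-year cycle; leap positions are 2, 5, 7, 10, 13, 16, 18, 21, 24, 26, 29, so it is a leap year (355 days).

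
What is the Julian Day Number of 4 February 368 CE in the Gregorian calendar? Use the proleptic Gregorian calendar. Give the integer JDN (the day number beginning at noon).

1855503

JDN 2299161 is 15 October 1582 CE (Gregorian); the target day is −443658 days from there, so JDN = 1855503.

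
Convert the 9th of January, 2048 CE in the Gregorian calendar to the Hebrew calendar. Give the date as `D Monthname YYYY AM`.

23 Tevet 5808 AM

Julian Day Number of the source date = 2469085.
Converting JDN 2469085 to the Hebrew calendar gives 23 Tevet 5808 AM.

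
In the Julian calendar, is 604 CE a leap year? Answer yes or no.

yes

604 mod 4 = 0, so it is a leap year in the Julian calendar.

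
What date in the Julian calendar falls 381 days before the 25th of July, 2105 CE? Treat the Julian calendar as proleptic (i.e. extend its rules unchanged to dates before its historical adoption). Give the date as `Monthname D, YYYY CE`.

The starting date is JDN 2490115; 2490115 − 381 = 2489734.
JDN 2489734 corresponds to July 9, 2104 CE.

July 9, 2104 CE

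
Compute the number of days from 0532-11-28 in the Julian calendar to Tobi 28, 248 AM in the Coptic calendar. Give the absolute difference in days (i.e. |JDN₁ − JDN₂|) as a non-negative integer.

309

First date → JDN 1915703; second date → JDN 1915394.
The interval is |1915703 − 1915394| = 309 days.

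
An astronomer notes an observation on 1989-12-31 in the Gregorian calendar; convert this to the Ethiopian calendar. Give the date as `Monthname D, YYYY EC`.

Tahsas 22, 1982 EC

Both dates share Julian Day Number 2447892; in the Ethiopian calendar that is 22 Tahsas 1982 EC.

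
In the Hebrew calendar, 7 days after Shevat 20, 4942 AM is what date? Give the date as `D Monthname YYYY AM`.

Counting 7 days forward from JDN 2152809 reaches JDN 2152816, which is 27 Shevat 4942 AM.

27 Shevat 4942 AM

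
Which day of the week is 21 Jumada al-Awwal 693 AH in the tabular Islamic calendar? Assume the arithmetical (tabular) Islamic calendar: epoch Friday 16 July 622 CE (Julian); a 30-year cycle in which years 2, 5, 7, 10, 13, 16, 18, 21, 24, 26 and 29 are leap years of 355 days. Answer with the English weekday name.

Monday

This is JDN 2193800 (26 April 1294 Gregorian).
2193800 ≡ 0 (mod 7); counting from Monday = 0 gives Monday.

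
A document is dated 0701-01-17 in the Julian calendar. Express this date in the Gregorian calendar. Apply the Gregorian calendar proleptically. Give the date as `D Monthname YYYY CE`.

21 January 701 CE

The Julian–Gregorian offset here is 4 days (Julian trailing).
17 January 701 Julian + 4 days → 21 January 701 Gregorian.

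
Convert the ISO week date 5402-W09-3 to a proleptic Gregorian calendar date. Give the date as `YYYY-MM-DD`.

ISO week 1 of 5402 is the week containing the first Thursday of 5402.
Week 9, day 3 (Wednesday) lands on 5402-03-03.

5402-03-03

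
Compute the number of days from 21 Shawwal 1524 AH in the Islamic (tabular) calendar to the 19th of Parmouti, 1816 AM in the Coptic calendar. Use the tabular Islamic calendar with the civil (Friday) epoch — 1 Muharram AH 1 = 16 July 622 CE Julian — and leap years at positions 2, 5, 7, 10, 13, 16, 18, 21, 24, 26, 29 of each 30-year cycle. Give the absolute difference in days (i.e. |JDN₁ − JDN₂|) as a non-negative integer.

First date → JDN 2488426; second date → JDN 2488187.
The interval is |2488426 − 2488187| = 239 days.

239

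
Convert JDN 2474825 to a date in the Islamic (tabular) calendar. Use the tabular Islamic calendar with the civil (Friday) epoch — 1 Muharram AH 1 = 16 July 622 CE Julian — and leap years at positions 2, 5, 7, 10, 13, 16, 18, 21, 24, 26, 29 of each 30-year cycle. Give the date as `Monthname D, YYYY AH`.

The Gregorian equivalent of JDN 2474825 is 27 September 2063.
In the tabular Islamic calendar that day is Jumada al-Thani 4, 1486 AH.

Jumada al-Thani 4, 1486 AH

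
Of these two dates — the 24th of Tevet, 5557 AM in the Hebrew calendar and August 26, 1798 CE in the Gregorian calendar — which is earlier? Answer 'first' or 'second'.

First date → JDN 2377423; second date → JDN 2378004.
JDN 2377423 < JDN 2378004, so the first date is earlier.

first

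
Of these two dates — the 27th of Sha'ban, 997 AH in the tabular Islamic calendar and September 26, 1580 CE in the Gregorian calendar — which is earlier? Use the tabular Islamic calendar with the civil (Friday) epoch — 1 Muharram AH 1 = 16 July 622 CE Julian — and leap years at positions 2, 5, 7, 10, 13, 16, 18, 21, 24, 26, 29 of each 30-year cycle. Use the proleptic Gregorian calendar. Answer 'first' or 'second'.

second

The two dates have Julian Day Numbers 2301622 and 2298412 respectively.
Since 2298412 < 2301622, the second date comes first.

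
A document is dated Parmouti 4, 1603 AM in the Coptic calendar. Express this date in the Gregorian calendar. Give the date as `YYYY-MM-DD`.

1887-04-11

Both dates share Julian Day Number 2410373; in the Gregorian calendar that is 11 April 1887 CE.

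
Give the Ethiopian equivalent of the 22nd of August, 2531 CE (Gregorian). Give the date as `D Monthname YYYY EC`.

Julian Day Number of the source date = 2645722.
Converting JDN 2645722 to the Ethiopian calendar gives 12 Nehase 2523 EC.

12 Nehase 2523 EC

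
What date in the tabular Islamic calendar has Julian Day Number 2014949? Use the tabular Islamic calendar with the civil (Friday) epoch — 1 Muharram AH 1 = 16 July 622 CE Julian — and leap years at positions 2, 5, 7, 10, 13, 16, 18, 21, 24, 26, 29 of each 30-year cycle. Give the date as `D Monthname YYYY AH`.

JDN 2014949 is 22 August 804 in the proleptic Gregorian calendar.
In the tabular Islamic calendar that day is 7 Ramadan 188 AH.

7 Ramadan 188 AH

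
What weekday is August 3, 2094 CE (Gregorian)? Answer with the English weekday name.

2486093 ≡ 1 (mod 7); counting from Monday = 0 gives Tuesday.

Tuesday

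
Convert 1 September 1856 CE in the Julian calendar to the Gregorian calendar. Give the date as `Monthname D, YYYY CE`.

September 13, 1856 CE

The Julian–Gregorian offset here is 12 days (Julian trailing).
1 September 1856 Julian + 12 days → 13 September 1856 Gregorian.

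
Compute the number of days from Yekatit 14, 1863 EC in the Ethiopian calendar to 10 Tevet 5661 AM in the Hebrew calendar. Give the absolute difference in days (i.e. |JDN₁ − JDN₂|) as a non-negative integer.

10907

First date → JDN 2404479; second date → JDN 2415386.
The interval is |2404479 − 2415386| = 10907 days.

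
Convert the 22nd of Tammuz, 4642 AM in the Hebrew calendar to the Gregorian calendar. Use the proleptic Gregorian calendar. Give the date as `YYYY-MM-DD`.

Julian Day Number of the source date = 2043401.
Converting JDN 2043401 to the Gregorian calendar gives 16 July 882 CE.

0882-07-16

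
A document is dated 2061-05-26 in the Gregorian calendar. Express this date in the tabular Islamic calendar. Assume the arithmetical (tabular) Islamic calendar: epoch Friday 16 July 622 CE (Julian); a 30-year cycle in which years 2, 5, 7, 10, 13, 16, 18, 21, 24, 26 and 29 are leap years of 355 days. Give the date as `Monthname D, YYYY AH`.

Both dates share Julian Day Number 2473971; in the tabular Islamic calendar that is 6 Muharram 1484 AH.

Muharram 6, 1484 AH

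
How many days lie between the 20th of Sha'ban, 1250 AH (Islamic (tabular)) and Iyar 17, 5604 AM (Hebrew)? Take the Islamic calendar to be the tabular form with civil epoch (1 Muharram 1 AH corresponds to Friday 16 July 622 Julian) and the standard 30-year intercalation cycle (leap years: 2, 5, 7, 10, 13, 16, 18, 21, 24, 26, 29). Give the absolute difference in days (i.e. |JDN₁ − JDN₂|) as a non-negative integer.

3423

JDN of the first date = 2391270.
JDN of the second date = 2394693.
|2394693 − 2391270| = 3423.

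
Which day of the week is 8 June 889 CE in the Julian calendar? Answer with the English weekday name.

This is JDN 2045924 (12 June 889 Gregorian).
JDN 2045924 mod 7 = 6, and JDN 0 was a Monday, so this is a Sunday.

Sunday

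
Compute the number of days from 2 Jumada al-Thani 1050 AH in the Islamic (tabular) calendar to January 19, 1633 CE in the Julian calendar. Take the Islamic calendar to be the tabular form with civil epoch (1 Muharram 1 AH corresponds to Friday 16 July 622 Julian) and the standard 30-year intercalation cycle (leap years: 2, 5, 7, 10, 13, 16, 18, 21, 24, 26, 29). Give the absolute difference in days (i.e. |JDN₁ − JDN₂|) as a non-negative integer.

JDN of the first date = 2320320.
JDN of the second date = 2317530.
|2317530 − 2320320| = 2790.

2790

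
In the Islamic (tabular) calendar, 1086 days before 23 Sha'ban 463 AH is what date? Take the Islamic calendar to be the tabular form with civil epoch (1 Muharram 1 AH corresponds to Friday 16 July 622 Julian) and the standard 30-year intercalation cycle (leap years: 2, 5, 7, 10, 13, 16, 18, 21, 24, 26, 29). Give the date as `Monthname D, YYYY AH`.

JDN of 23 Sha'ban 463 AH = 2112386.
2112386 − 1086 = 2111300.
JDN 2111300 in the tabular Islamic calendar is Rajab 30, 460 AH.

Rajab 30, 460 AH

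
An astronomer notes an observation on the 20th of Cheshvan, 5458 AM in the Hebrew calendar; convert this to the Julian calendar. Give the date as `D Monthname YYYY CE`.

The source date corresponds to 4 November 1697 in the Gregorian calendar (JDN 2341185).
That day falls on 25 October 1697 CE in the Julian calendar.

25 October 1697 CE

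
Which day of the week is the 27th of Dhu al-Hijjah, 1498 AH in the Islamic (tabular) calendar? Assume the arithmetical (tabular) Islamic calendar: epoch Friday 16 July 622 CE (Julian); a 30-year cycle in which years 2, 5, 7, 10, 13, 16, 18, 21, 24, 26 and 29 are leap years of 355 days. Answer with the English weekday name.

Friday

In the Gregorian calendar this is 6 December 2075 (JDN 2479278).
Since JDN mod 7 = 4 (0 = Monday), the day is Friday.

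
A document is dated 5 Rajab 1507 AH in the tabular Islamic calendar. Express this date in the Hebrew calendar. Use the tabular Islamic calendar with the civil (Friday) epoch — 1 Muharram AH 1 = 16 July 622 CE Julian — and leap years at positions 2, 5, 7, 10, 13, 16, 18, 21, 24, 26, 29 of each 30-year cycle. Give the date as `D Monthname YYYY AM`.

5 Adar II 5844 AM

The source date corresponds to 12 March 2084 in the Gregorian calendar (JDN 2482297).
That day falls on 5 Adar II 5844 AM in the Hebrew calendar.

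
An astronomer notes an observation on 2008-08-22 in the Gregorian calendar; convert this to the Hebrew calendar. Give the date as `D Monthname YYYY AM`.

Julian Day Number of the source date = 2454701.
Converting JDN 2454701 to the Hebrew calendar gives 21 Av 5768 AM.

21 Av 5768 AM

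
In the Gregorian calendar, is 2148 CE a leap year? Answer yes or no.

2148 is divisible by 4 and not by 100, so it is a leap year.

yes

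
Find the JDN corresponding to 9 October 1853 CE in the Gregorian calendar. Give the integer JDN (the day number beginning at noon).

JDN 2451545 is 1 January 2000 CE (Gregorian); the target day is −53409 days from there, so JDN = 2398136.

2398136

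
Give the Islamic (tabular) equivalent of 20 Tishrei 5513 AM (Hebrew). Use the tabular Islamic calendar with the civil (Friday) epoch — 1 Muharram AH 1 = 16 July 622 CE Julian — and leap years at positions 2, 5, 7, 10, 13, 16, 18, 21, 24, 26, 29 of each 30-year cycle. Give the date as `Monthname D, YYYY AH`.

Both dates share Julian Day Number 2361236; in the tabular Islamic calendar that is 19 Dhu al-Qa'dah 1165 AH.

Dhu al-Qa'dah 19, 1165 AH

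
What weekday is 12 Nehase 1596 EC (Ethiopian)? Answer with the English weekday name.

In the Gregorian calendar this is 15 August 1604 (JDN 2307136).
JDN 2307136 mod 7 = 6, and JDN 0 was a Monday, so this is a Sunday.

Sunday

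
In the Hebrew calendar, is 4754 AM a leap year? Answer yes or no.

Hebrew year 4754 is year 4 of its 19-year Metonic cycle; leap years are at positions 3, 6, 8, 11, 14, 17, 19, so it is a common year (12 months).

no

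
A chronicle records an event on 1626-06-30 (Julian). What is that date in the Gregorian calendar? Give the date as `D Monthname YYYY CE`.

At this point the Julian calendar is 10 days behind the Gregorian.
30 June 1626 Julian + 10 days → 10 July 1626 Gregorian.

10 July 1626 CE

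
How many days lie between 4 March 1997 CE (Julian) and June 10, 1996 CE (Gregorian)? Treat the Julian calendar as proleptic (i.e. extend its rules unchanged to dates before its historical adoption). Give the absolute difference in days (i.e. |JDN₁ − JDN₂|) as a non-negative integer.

JDN of the first date = 2450525.
JDN of the second date = 2450245.
|2450245 − 2450525| = 280.

280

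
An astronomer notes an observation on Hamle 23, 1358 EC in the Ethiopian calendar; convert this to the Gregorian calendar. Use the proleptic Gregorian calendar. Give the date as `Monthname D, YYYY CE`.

Both dates share Julian Day Number 2220187; in the Gregorian calendar that is 25 July 1366 CE.

July 25, 1366 CE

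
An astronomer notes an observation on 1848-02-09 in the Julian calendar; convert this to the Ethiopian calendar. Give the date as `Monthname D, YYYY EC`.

Yekatit 14, 1840 EC

The source date corresponds to 21 February 1848 in the Gregorian calendar (JDN 2396079).
That day falls on 14 Yekatit 1840 EC in the Ethiopian calendar.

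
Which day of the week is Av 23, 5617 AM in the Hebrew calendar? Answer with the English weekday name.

Equivalently 13 August 1857 Gregorian, JDN 2399540.
2399540 ≡ 3 (mod 7); counting from Monday = 0 gives Thursday.

Thursday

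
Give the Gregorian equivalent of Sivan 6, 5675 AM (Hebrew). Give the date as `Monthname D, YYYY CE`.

May 19, 1915 CE

Julian Day Number of the source date = 2420637.
Converting JDN 2420637 to the Gregorian calendar gives 19 May 1915 CE.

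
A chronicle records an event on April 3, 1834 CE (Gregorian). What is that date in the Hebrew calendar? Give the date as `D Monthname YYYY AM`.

23 Adar II 5594 AM

Both dates share Julian Day Number 2391007; in the Hebrew calendar that is 23 Adar II 5594 AM.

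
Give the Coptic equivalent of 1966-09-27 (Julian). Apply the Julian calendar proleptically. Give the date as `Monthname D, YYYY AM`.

Thout 30, 1683 AM

The source date corresponds to 10 October 1966 in the Gregorian calendar (JDN 2439409).
That day falls on 30 Thout 1683 AM in the Coptic calendar.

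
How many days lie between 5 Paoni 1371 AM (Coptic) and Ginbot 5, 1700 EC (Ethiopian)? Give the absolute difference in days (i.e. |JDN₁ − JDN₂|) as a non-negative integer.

19329

First date → JDN 2325696; second date → JDN 2345025.
The interval is |2325696 − 2345025| = 19329 days.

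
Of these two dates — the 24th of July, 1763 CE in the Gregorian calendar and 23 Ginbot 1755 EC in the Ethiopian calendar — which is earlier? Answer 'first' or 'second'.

The two dates have Julian Day Numbers 2365187 and 2365131 respectively.
Since 2365131 < 2365187, the second date comes first.

second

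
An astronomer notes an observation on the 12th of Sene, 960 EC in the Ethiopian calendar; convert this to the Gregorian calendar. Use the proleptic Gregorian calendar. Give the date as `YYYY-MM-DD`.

0968-06-11

Julian Day Number of the source date = 2074777.
Converting JDN 2074777 to the Gregorian calendar gives 11 June 968 CE.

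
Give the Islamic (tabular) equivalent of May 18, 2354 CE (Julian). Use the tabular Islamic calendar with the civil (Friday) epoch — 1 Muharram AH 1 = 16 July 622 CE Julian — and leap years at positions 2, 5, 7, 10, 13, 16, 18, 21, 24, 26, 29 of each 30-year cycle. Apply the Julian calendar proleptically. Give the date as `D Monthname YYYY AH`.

Both dates share Julian Day Number 2580994; in the tabular Islamic calendar that is 11 Muharram 1786 AH.

11 Muharram 1786 AH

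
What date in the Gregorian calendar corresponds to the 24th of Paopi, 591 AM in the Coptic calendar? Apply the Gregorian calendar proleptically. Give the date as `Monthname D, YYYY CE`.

Both dates share Julian Day Number 2040580; in the Gregorian calendar that is 25 October 874 CE.

October 25, 874 CE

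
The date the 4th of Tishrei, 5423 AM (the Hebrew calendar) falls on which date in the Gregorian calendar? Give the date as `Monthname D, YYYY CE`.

September 17, 1662 CE

Both dates share Julian Day Number 2328353; in the Gregorian calendar that is 17 September 1662 CE.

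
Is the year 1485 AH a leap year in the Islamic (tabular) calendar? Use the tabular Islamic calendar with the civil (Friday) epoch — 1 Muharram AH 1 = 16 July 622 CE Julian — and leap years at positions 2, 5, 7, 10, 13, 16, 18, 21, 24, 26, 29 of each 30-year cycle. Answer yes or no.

Year 1485 AH is year 15 of its 30-year cycle; leap positions are 2, 5, 7, 10, 13, 16, 18, 21, 24, 26, 29, so it is a common year (354 days).

no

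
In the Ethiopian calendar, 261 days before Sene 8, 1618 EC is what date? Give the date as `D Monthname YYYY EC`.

The starting date is JDN 2315107; 2315107 − 261 = 2314846.
JDN 2314846 corresponds to 17 Meskerem 1618 EC.

17 Meskerem 1618 EC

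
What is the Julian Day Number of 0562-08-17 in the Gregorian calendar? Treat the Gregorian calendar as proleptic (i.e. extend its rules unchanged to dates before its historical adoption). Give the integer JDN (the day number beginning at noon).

1926555

JDN 2299161 is 15 October 1582 CE (Gregorian); the target day is −372606 days from there, so JDN = 1926555.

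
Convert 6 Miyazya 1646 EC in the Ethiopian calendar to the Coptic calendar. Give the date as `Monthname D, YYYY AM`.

Parmouti 6, 1370 AM

The source date corresponds to 11 April 1654 in the Gregorian calendar (JDN 2325272).
That day falls on 6 Parmouti 1370 AM in the Coptic calendar.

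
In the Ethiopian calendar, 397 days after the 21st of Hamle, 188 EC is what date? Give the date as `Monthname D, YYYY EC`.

The starting date is JDN 1792843; 1792843 + 397 = 1793240.
JDN 1793240 corresponds to Nehase 23, 189 EC.

Nehase 23, 189 EC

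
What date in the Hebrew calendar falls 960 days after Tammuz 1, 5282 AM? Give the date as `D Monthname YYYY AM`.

The starting date is JDN 2277145; 2277145 + 960 = 2278105.
JDN 2278105 corresponds to 17 Adar I 5285 AM.

17 Adar I 5285 AM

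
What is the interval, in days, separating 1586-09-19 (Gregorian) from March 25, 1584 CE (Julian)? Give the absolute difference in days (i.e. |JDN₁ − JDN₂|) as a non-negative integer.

898

JDN of the first date = 2300596.
JDN of the second date = 2299698.
|2299698 − 2300596| = 898.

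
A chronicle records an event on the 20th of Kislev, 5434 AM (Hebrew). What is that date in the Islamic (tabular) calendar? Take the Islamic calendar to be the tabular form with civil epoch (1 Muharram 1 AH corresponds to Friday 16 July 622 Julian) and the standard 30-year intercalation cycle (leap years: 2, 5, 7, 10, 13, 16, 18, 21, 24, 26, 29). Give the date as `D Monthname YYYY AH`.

Both dates share Julian Day Number 2332444; in the tabular Islamic calendar that is 19 Sha'ban 1084 AH.

19 Sha'ban 1084 AH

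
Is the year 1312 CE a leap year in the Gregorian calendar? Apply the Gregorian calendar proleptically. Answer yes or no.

1312 is divisible by 4 and not by 100, so it is a leap year.

yes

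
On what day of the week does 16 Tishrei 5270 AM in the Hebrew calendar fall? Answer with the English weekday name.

Sunday

In the proleptic Gregorian calendar this is 10 October 1509 (JDN 2272493).
JDN 2272493 mod 7 = 6, and JDN 0 was a Monday, so this is a Sunday.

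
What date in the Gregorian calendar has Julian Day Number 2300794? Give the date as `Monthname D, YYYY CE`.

Counting from JDN 2299161 = 15 Oct 1582 gives an offset of 1633 days.

April 5, 1587 CE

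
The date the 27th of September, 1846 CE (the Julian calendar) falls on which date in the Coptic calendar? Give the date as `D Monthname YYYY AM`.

Both dates share Julian Day Number 2395579; in the Coptic calendar that is 30 Thout 1563 AM.

30 Thout 1563 AM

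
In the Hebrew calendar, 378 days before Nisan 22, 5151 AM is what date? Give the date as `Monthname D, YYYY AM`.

Adar 28, 5150 AM

Counting 378 days back from JDN 2229207 reaches JDN 2228829, which is Adar 28, 5150 AM.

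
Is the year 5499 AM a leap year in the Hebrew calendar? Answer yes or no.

yes

Hebrew year 5499 is year 8 of its 19-year Metonic cycle; leap years are at positions 3, 6, 8, 11, 14, 17, 19, so it is a leap year (13 months).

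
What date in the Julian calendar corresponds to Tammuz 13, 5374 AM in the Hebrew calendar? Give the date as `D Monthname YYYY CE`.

10 June 1614 CE

Julian Day Number of the source date = 2310732.
Converting JDN 2310732 to the Julian calendar gives 10 June 1614 CE.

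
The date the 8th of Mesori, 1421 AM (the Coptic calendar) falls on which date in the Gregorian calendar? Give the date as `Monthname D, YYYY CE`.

Both dates share Julian Day Number 2344022; in the Gregorian calendar that is 12 August 1705 CE.

August 12, 1705 CE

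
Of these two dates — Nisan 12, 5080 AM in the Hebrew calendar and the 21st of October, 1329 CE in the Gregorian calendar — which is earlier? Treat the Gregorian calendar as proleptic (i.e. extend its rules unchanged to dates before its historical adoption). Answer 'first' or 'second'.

first

The two dates have Julian Day Numbers 2203269 and 2206761 respectively.
Since 2203269 < 2206761, the first date comes first.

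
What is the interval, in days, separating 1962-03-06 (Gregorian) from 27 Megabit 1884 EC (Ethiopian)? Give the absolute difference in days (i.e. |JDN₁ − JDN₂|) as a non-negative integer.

25537

First date → JDN 2437730; second date → JDN 2412193.
The interval is |2437730 − 2412193| = 25537 days.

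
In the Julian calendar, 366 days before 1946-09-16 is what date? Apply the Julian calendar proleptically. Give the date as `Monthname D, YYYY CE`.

Counting 366 days back from JDN 2432093 reaches JDN 2431727, which is September 15, 1945 CE.

September 15, 1945 CE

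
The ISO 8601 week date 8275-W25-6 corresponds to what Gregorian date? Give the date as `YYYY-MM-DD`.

8275-06-26

ISO week 1 of 8275 is the week containing the first Thursday of 8275.
Week 25, day 6 (Saturday) lands on 8275-06-26.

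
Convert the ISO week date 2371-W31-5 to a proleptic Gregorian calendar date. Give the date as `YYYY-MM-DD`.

ISO week 1 of 2371 is the week containing the first Thursday of 2371.
Week 31, day 5 (Friday) lands on 2371-08-06.

2371-08-06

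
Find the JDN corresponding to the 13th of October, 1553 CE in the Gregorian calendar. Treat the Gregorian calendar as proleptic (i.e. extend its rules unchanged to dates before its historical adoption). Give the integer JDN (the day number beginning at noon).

2288567

JDN 2299161 is 15 October 1582 CE (Gregorian); the target day is −10594 days from there, so JDN = 2288567.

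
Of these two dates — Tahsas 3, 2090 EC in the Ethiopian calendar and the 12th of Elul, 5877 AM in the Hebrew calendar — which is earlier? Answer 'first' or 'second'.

First date → JDN 2487320; second date → JDN 2494530.
JDN 2487320 < JDN 2494530, so the first date is earlier.

first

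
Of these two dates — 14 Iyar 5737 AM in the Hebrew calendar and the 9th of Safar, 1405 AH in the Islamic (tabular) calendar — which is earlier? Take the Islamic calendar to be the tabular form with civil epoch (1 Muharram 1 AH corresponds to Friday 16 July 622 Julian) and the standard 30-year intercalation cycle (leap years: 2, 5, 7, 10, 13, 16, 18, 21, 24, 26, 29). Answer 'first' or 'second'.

first

First date → JDN 2443266; second date → JDN 2446009.
JDN 2443266 < JDN 2446009, so the first date is earlier.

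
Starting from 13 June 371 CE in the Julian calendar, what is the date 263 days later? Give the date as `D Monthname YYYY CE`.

JDN of 13 June 371 CE = 1856729.
1856729 + 263 = 1856992.
JDN 1856992 in the Julian calendar is 2 March 372 CE.

2 March 372 CE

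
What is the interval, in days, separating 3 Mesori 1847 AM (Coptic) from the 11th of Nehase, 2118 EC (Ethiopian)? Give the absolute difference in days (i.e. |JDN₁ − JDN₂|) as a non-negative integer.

First date → JDN 2499613; second date → JDN 2497795.
The interval is |2499613 − 2497795| = 1818 days.

1818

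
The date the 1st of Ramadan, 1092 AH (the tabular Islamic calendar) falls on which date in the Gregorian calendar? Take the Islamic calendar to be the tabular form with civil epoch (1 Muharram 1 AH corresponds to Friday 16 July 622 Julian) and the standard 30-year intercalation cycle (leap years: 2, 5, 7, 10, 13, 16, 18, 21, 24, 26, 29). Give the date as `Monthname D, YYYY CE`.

September 14, 1681 CE

Julian Day Number of the source date = 2335290.
Converting JDN 2335290 to the Gregorian calendar gives 14 September 1681 CE.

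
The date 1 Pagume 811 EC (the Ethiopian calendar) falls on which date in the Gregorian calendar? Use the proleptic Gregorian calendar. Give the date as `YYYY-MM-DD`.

Both dates share Julian Day Number 2020433; in the Gregorian calendar that is 28 August 819 CE.

0819-08-28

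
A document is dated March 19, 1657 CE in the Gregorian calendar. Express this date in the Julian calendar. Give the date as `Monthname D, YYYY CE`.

March 9, 1657 CE

For dates in this range the Gregorian date is 10 days ahead of the Julian.
19 March 1657 Gregorian − 10 days → 9 March 1657 Julian.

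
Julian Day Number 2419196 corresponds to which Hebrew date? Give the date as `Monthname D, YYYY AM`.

The Gregorian equivalent of JDN 2419196 is 8 June 1911.
In the Hebrew calendar that day is Sivan 12, 5671 AM.

Sivan 12, 5671 AM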